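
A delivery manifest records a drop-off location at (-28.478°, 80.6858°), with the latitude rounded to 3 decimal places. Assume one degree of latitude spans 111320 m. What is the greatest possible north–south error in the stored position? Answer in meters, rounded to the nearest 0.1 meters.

Rounding to 3 decimal places leaves the latitude within ±0.0005° of the true value.
North–south distance: 0.0005° × 111320 m/° = 55.66 m.

55.7 meters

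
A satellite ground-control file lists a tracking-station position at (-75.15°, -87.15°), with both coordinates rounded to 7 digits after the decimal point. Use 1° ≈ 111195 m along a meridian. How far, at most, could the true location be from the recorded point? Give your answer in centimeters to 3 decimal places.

Rounding to 7 decimal places leaves each coordinate within ±5e-08° of the true value.
Latitude error → 5e-08 × 111195 = 0.00555975 m along the meridian.
E–W at 75.15°: 5e-08° × 111195 × cos 75.15° = 5e-08 × 111195 × 0.2563 ≈ 0.0014249 m.
Worst case both components are at the extreme and orthogonal: √(0.00555975² + 0.0014249²) ≈ 0.00573944 m.
That is 0.00573944 m = 0.57394 cm.

0.574 centimeters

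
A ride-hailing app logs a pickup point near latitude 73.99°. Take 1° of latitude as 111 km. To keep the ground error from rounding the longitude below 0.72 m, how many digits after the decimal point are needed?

5

At 73.99° one degree of longitude covers 111000 × cos 73.99° ≈ 111000 × 0.2758 ≈ 30614.4 m.
With N decimal places the half-ulp bound is 0.5·10⁻ᴺ°, or 0.5·10⁻ᴺ × 30614.4 m on the ground.
Need 0.5 × 30614.4 × 10⁻ᴺ ≤ 0.72 → 10⁻ᴺ ≤ 4.704e-05, so N ≥ 4.33.
At 4 places the error can reach 1.53 m, but 5 places keeps it to 0.153 m.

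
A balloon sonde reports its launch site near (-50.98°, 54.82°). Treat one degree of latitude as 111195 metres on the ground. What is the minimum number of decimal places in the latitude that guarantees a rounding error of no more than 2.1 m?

5 decimal places

One degree of latitude covers 111195 m.
Rounding to N decimal places gives at most 0.5 × 10⁻ᴺ degrees of error, i.e. 0.5 × 10⁻ᴺ × 111195 m.
Setting 55597.5 × 10⁻ᴺ ≤ 2.1 gives 10ᴺ ≥ 2.648e+04, i.e. N ≥ 4.42.
N = 4 would give 5.56 m (too coarse); N = 5 gives 0.556 m ≤ 2.1 m.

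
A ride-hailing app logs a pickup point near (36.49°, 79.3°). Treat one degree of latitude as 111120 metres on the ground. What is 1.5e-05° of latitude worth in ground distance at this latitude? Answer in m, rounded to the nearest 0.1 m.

1.7 m

Along a meridian 1.5e-05° is 1.5e-05 × 111120 = 1.6668 m.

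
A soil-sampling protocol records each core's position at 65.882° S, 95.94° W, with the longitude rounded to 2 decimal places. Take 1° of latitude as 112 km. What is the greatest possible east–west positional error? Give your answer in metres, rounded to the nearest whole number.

Rounding to 2 decimal places leaves the longitude within ±0.005° of the true value.
One degree of longitude at 65.882° is 112000 × cos 65.882° ≈ 112000 × 0.4086 = 45765.1 m.
So at most 0.005° × 45765.1 ≈ 228.826 m east–west.

229 metres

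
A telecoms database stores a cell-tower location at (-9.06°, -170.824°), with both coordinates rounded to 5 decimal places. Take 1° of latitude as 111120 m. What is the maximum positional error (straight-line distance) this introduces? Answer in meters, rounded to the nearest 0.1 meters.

Rounding to 5 decimal places leaves each coordinate within ±5e-06° of the true value.
Latitude error → 5e-06 × 111120 = 0.5556 m along the meridian.
Longitude error → 5e-06 × 111120 × cos 9.06° = 5e-06 × 111120 × 0.9875 ≈ 0.548668 m.
Worst case both components are at the extreme and orthogonal: √(0.5556² + 0.548668²) ≈ 0.780851 m.

0.8 meters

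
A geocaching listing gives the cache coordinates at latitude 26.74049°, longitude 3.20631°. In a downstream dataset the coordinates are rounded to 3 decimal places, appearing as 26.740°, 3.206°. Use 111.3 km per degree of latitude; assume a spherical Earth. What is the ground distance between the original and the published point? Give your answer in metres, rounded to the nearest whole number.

Δlat = 26.74049 − 26.740 = +0.00049°; Δlon = 3.20631 − 3.206 = +0.00031°.
North–south shift: 0.00049 × 111300 = 54.537 m.
East–west at this latitude: 0.00031° × 111300 × cos 26.74° ≈ 0.00031 × 99397.3 = 30.8132 m.
Distance: √(54.537² + 30.8132²) ≈ 62.6397 m.

63 metres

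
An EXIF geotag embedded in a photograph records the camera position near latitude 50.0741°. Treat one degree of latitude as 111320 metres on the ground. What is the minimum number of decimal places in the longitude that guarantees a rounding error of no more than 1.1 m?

At 50.0741° one degree of longitude covers 111320 × cos 50.0741° ≈ 111320 × 0.6418 ≈ 71444.8 m.
N decimal places → at most half a unit in the last place, 0.5 × 10⁻ᴺ° = 71444.8/2 × 10⁻ᴺ m.
Need 0.5 × 71444.8 × 10⁻ᴺ ≤ 1.1 → 10⁻ᴺ ≤ 3.079e-05, so N ≥ 4.51.
At 4 places the error can reach 3.57 m, but 5 places keeps it to 0.357 m.

5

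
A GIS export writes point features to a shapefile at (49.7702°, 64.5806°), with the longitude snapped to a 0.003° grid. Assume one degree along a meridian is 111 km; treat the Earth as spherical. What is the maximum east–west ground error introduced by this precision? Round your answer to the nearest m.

108 m

With a 0.003° grid the true value lies within half a step, ±0.003°/2 = ±0.0015°, of the stored one.
One degree of longitude at 49.7702° is 111000 × cos 49.7702° ≈ 111000 × 0.6459 = 71689.9 m.
So at most 0.0015° × 71689.9 ≈ 107.535 m east–west.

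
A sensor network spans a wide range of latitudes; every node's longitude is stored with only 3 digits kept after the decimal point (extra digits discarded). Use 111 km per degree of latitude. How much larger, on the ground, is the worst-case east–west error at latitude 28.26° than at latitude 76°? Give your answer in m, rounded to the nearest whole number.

Truncating at 3 decimal places can drop up to a full unit in the last place, so the longitude may be off by as much as 0.001°.
Error at 28.26° = 0.001° × 111000 × cos 28.26° ≈ 111 × 0.8808 = 97.77 m.
At 76°: 0.001° × 111000 × cos 76° = 0.001 × 111000 × 0.2419 ≈ 26.853 m.
Difference: 97.77 − 26.853 = 70.916 m.

71 m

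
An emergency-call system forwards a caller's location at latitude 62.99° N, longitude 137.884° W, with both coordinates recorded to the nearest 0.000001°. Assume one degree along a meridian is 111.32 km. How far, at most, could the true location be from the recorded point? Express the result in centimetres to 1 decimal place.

6.1 centimetres

Rounding to 6 decimal places leaves each coordinate within ±5e-07° of the true value.
Latitude error → 5e-07 × 111320 = 0.05566 m along the meridian.
E–W at 62.99°: 5e-07° × 111320 × cos 62.99° = 5e-07 × 111320 × 0.4541 ≈ 0.0252778 m.
Worst case both components are at the extreme and orthogonal: √(0.05566² + 0.0252778²) ≈ 0.061131 m.
That is 0.061131 m = 6.1131 cm.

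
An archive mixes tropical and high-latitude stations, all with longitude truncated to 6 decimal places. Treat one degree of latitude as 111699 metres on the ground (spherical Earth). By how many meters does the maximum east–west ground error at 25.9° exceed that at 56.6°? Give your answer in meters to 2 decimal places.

Truncating at 6 decimal places can drop up to a full unit in the last place, so the longitude may be off by as much as 1e-06°.
At 25.9°: 1e-06° × 111699 × cos 25.9° = 1e-06 × 111699 × 0.8996 ≈ 0.10048 m.
Error at 56.6° = 1e-06° × 111699 × cos 56.6° ≈ 0.1117 × 0.5505 = 0.061488 m.
Difference: 0.10048 − 0.061488 = 0.038992 m.

0.04 meters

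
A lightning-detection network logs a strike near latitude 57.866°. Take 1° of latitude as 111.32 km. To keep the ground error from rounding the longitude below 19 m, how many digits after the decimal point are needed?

At 57.866° one degree of longitude covers 111320 × cos 57.866° ≈ 111320 × 0.5319 ≈ 59211.2 m.
Rounding to N decimal places gives at most 0.5 × 10⁻ᴺ degrees of error, i.e. 0.5 × 10⁻ᴺ × 59211.2 m.
Need 0.5 × 59211.2 × 10⁻ᴺ ≤ 19 → 10⁻ᴺ ≤ 6.418e-04, so N ≥ 3.19.
N = 3 would give 29.6 m (too coarse); N = 4 gives 2.96 m ≤ 19 m.

4 decimal places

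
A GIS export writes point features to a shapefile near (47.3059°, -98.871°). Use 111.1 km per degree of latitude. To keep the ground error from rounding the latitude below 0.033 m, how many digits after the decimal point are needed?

One degree of latitude covers 111100 m.
N decimal places → at most half a unit in the last place, 0.5 × 10⁻ᴺ° = 111100/2 × 10⁻ᴺ m.
Setting 55550 × 10⁻ᴺ ≤ 0.033 gives 10ᴺ ≥ 1.683e+06, i.e. N ≥ 6.23.
N = 6 would give 0.0555 m (too coarse); N = 7 gives 0.00556 m ≤ 0.033 m.

7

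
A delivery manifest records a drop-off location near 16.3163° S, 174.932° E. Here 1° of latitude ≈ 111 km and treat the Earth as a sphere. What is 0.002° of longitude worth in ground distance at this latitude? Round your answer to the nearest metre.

One degree of longitude here spans 111000 × cos 16.3163° = 111000 × 0.9597 ≈ 106530 m; 0.002° of that is 213.059 m.

213 metres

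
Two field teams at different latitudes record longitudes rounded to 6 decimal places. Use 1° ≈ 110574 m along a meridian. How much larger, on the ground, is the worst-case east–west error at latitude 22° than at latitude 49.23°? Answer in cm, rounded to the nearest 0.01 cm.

1.52 cm

Rounding to 6 decimal places leaves the longitude within ±5e-07° of the true value.
Error at 22° = 5e-07° × 110574 × cos 22° ≈ 0.055287 × 0.9272 = 0.051261 m.
Error at 49.23° = 5e-07° × 110574 × cos 49.23° ≈ 0.055287 × 0.6530 = 0.036104 m.
Difference: 0.051261 − 0.036104 = 0.015157 m.
That is 0.0151575 m = 1.5157 cm.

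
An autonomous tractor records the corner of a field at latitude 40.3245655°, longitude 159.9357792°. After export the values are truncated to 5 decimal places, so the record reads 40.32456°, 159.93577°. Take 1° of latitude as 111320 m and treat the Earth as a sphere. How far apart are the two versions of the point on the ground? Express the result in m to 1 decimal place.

The latitude changed by +0.0000055° and the longitude by +0.0000092°.
N–S: 0.0000055° × 111320 m/° = 0.61226 m.
E–W at 40.3246°: 0.0000092° × 111320 × cos 40.3246° = 0.0000092 × 111320 × 0.7624 ≈ 0.780798 m.
Hypotenuse of the two orthogonal shifts: √(0.61226² + 0.780798²) = 0.992224 m.

1.0 m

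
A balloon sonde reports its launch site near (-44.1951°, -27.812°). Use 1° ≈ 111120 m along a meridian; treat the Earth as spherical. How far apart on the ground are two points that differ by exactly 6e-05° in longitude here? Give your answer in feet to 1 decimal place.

6e-05° of longitude at 44.1951° is 6e-05 × 111120 × cos 44.1951° ≈ 6e-05 × 79669.7 = 4.78018 m.
Converting: 4.78018 m × 3.2808 ft/m ≈ 15.683 ft.

15.7 feet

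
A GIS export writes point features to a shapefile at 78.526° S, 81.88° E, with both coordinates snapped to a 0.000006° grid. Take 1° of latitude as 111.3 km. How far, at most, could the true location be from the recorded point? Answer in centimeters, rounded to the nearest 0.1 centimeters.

With a 0.000006° grid the true value lies within half a step, ±0.000006°/2 = ±3e-06°, of the stored one.
North–south component: 3e-06° × 111300 = 0.3339 m.
E–W at 78.526°: 3e-06° × 111300 × cos 78.526° = 3e-06 × 111300 × 0.1989 ≈ 0.0664205 m.
Combining orthogonally: (0.3339² + 0.0664205²)^½ ≈ 0.340442 m.
That is 0.340442 m = 34.044 cm.

34.0 centimeters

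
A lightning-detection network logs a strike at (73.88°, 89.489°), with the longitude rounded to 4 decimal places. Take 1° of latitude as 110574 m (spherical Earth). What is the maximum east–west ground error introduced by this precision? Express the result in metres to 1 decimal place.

Rounding to 4 decimal places leaves the longitude within ±5e-05° of the true value.
Parallels shrink by cos φ, so at 73.88° a degree of longitude is 110574 × 0.2777 ≈ 30700.9 m.
East–west error: 5e-05° × 30700.9 m/° ≈ 1.53504 m.

1.5 metres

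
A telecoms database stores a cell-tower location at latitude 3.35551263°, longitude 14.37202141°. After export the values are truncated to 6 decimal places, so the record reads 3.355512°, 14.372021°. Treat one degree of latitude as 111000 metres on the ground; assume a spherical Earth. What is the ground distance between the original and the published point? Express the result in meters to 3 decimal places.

Δlat = 3.35551263 − 3.355512 = +0.00000063°; Δlon = 14.37202141 − 14.372021 = +0.00000041°.
N–S: 0.00000063° × 111000 m/° = 0.06993 m.
East–west at this latitude: 0.00000041° × 111000 × cos 3.35551° ≈ 0.00000041 × 110810 = 0.045432 m.
Distance: √(0.06993² + 0.045432²) ≈ 0.0833923 m.

0.083 meters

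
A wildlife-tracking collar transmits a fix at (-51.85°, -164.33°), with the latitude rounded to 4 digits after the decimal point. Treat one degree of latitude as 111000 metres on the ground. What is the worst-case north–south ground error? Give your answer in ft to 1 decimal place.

Rounding to 4 decimal places leaves the latitude within ±5e-05° of the true value.
North–south distance: 5e-05° × 111000 m/° = 5.55 m.
Converting: 5.55 m × 3.2808 ft/m ≈ 18.209 ft.

18.2 ft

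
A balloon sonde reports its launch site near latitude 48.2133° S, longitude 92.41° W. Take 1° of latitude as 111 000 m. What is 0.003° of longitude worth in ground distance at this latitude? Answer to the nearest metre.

One degree of longitude here spans 111000 × cos 48.2133° = 111000 × 0.6664 ≈ 73965.9 m; 0.003° of that is 221.898 m.

222 metres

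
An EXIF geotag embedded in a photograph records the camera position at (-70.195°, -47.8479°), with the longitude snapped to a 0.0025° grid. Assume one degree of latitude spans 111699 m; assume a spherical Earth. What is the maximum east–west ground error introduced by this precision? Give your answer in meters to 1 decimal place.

47.3 meters

With a 0.0025° grid the true value lies within half a step, ±0.0025°/2 = ±0.00125°, of the stored one.
Parallels shrink by cos φ, so at 70.195° a degree of longitude is 111699 × 0.3388 ≈ 37845.9 m.
So at most 0.00125° × 37845.9 ≈ 47.3073 m east–west.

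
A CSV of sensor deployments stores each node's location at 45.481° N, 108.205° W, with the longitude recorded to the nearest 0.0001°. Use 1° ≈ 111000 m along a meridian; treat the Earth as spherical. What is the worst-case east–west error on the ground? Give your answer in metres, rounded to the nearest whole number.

Rounding to 4 decimal places leaves the longitude within ±5e-05° of the true value.
One degree of longitude at 45.481° is 111000 × cos 45.481° ≈ 111000 × 0.7011 = 77827.2 m.
Maximum E–W displacement: 5e-05 × 77827.2 = 3.89136 m.

4 metres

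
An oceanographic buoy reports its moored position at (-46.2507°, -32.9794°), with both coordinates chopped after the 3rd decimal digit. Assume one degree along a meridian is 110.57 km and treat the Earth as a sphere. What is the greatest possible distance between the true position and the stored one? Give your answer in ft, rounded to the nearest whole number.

Truncating at 3 decimal places can drop up to a full unit in the last place, so each coordinate may be off by as much as 0.001°.
Latitude error → 0.001 × 110570 = 110.57 m along the meridian.
East–west component at 46.2507°: 0.001° × 110570 × cos 46.2507° ≈ 0.001 × 76459.6 ≈ 76.4596 m.
The two errors are perpendicular, so the maximum displacement is √(110.57² + 76.4596²) ≈ 134.431 m.
In feet: 134.431 m ÷ 0.3048 ≈ 441.05 ft.

441 ft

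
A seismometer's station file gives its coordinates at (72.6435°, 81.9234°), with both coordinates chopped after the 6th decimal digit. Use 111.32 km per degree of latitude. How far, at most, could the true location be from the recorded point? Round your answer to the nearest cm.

12 cm

Truncating at 6 decimal places can drop up to a full unit in the last place, so each coordinate may be off by as much as 1e-06°.
Latitude error → 1e-06 × 111320 = 0.11132 m along the meridian.
East–west component at 72.6435°: 1e-06° × 111320 × cos 72.6435° ≈ 1e-06 × 33208.6 ≈ 0.0332086 m.
The two errors are perpendicular, so the maximum displacement is √(0.11132² + 0.0332086²) ≈ 0.116168 m.
That is 0.116168 m = 11.617 cm.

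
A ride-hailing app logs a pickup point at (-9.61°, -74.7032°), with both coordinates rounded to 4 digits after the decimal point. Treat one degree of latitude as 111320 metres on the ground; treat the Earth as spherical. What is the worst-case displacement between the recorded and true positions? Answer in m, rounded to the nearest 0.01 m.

7.82 m

Rounding to 4 decimal places leaves each coordinate within ±5e-05° of the true value.
North–south component: 5e-05° × 111320 = 5.566 m.
E–W at 9.61°: 5e-05° × 111320 × cos 9.61° = 5e-05 × 111320 × 0.9860 ≈ 5.48789 m.
Combining orthogonally: (5.566² + 5.48789²)^½ ≈ 7.81648 m.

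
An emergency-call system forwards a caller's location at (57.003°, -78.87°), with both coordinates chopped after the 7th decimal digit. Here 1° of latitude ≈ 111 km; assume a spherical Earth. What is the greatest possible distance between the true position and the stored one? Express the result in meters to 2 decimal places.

Truncating at 7 decimal places can drop up to a full unit in the last place, so each coordinate may be off by as much as 1e-07°.
North–south component: 1e-07° × 111000 = 0.0111 m.
Longitude error → 1e-07 × 111000 × cos 57.003° = 1e-07 × 111000 × 0.5446 ≈ 0.00604501 m.
Worst case both components are at the extreme and orthogonal: √(0.0111² + 0.00604501²) ≈ 0.0126393 m.

0.01 meters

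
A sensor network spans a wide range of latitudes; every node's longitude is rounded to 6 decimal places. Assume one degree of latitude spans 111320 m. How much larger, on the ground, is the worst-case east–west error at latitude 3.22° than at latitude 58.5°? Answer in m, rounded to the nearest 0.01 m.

0.03 m

Rounding to 6 decimal places leaves the longitude within ±5e-07° of the true value.
At 3.22°: 5e-07° × 111320 × cos 3.22° = 5e-07 × 111320 × 0.9984 ≈ 0.055572 m.
At 58.5°: 5e-07° × 111320 × cos 58.5° = 5e-07 × 111320 × 0.5225 ≈ 0.029082 m.
Difference: 0.055572 − 0.029082 = 0.02649 m.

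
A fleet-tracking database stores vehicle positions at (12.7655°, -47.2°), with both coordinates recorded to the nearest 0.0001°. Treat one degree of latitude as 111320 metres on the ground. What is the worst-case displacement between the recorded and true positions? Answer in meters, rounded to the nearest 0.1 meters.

Rounding to 4 decimal places leaves each coordinate within ±5e-05° of the true value.
North–south component: 5e-05° × 111320 = 5.566 m.
East–west component at 12.7655°: 5e-05° × 111320 × cos 12.7655° ≈ 5e-05 × 108568 ≈ 5.42842 m.
The two errors are perpendicular, so the maximum displacement is √(5.566² + 5.42842²) ≈ 7.77484 m.

7.8 meters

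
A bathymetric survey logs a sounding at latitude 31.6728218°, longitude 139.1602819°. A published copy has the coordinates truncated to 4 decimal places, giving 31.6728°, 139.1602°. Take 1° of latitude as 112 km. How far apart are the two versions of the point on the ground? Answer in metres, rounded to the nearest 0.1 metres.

8.2 metres

Δlat = 31.6728218 − 31.6728 = +0.0000218°; Δlon = 139.1602819 − 139.1602 = +0.0000819°.
North–south shift: 0.0000218 × 112000 = 2.4416 m.
E–W at 31.6728°: 0.0000819° × 112000 × cos 31.6728° = 0.0000819 × 112000 × 0.8511 ≈ 7.80661 m.
Distance: √(2.4416² + 7.80661²) ≈ 8.17952 m.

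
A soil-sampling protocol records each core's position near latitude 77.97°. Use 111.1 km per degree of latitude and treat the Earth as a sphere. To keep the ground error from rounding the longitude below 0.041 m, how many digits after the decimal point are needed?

6

At 77.97° one degree of longitude covers 111100 × cos 77.97° ≈ 111100 × 0.2084 ≈ 23155.9 m.
N decimal places → at most half a unit in the last place, 0.5 × 10⁻ᴺ° = 23155.9/2 × 10⁻ᴺ m.
Setting 11577.9 × 10⁻ᴺ ≤ 0.041 gives 10ᴺ ≥ 2.824e+05, i.e. N ≥ 5.45.
N = 5 would give 0.116 m (too coarse); N = 6 gives 0.0116 m ≤ 0.041 m.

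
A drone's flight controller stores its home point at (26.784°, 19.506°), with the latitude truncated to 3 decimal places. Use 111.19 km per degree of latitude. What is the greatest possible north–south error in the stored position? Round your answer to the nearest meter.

111 meters

Truncating at 3 decimal places can drop up to a full unit in the last place, so the latitude may be off by as much as 0.001°.
North–south distance: 0.001° × 111190 m/° = 111.19 m.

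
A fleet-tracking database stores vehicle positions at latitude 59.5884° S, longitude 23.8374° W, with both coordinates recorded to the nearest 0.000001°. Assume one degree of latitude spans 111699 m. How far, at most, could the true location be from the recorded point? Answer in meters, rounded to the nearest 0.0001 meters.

0.0626 meters

Rounding to 6 decimal places leaves each coordinate within ±5e-07° of the true value.
Latitude error → 5e-07 × 111699 = 0.0558495 m along the meridian.
E–W at 59.5884°: 5e-07° × 111699 × cos 59.5884° = 5e-07 × 111699 × 0.5062 ≈ 0.0282715 m.
Worst case both components are at the extreme and orthogonal: √(0.0558495² + 0.0282715²) ≈ 0.0625975 m.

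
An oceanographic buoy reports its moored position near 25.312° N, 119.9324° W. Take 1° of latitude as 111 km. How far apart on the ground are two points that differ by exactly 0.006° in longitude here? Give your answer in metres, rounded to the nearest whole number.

0.006° of longitude at 25.312° is 0.006 × 111000 × cos 25.312° ≈ 0.006 × 100343 = 602.059 m.

602 metres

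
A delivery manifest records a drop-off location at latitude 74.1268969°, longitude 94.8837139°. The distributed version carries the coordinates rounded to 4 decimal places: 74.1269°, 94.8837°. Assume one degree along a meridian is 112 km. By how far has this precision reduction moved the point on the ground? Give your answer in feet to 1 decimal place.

1.8 feet

Δlat = 74.1268969 − 74.1269 = -0.0000031°; Δlon = 94.8837139 − 94.8837 = +0.0000139°.
North–south shift: -0.0000031 × 112000 = -0.3472 m.
East–west at this latitude: 0.0000139° × 112000 × cos 74.1269° ≈ 0.0000139 × 30632.9 = 0.425797 m.
Combined displacement = (0.3472² + 0.425797²)^½ ≈ 0.549409 m.
In feet: 0.549409 m ÷ 0.3048 ≈ 1.8025 ft.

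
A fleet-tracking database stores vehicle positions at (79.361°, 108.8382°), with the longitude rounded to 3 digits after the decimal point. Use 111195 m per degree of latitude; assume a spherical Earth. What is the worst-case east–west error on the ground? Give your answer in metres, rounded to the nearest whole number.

Rounding to 3 decimal places leaves the longitude within ±0.0005° of the true value.
One degree of longitude at 79.361° is 111195 × cos 79.361° ≈ 111195 × 0.1846 = 20528.9 m.
So at most 0.0005° × 20528.9 ≈ 10.2644 m east–west.

10 metres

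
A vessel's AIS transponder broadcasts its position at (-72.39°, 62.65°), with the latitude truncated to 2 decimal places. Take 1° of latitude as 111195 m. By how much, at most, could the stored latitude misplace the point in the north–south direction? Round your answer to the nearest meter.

Truncating at 2 decimal places can drop up to a full unit in the last place, so the latitude may be off by as much as 0.01°.
North–south distance: 0.01° × 111195 m/° = 1111.95 m.

1112 meters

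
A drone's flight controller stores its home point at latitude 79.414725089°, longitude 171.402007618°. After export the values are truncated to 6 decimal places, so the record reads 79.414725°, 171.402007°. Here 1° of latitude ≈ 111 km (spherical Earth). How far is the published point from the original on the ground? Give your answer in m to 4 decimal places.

0.0160 m

Δlat = 79.414725089 − 79.414725 = +0.000000089°; Δlon = 171.402007618 − 171.402007 = +0.000000618°.
North–south shift: 0.000000089 × 111000 = 0.009879 m.
East–west at this latitude: 0.000000618° × 111000 × cos 79.4147° ≈ 0.000000618 × 20390.6 = 0.0126014 m.
Hypotenuse of the two orthogonal shifts: √(0.009879² + 0.0126014²) = 0.0160122 m.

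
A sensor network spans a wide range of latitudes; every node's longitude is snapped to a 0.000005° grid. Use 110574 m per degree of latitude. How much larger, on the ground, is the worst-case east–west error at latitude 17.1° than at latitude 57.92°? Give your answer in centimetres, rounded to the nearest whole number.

12 centimetres

With a 0.000005° grid the true value lies within half a step, ±0.000005°/2 = ±2.5e-06°, of the stored one.
At 17.1°: 2.5e-06° × 110574 × cos 17.1° = 2.5e-06 × 110574 × 0.9558 ≈ 0.26421 m.
Error at 57.92° = 2.5e-06° × 110574 × cos 57.92° ≈ 0.27643 × 0.5311 = 0.14682 m.
So the lower-latitude error exceeds the higher by 0.26421 − 0.14682 = 0.1174 m.
That is 0.117399 m = 11.74 cm.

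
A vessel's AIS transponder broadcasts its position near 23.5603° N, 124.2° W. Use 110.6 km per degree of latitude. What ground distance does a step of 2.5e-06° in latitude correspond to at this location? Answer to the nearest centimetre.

28 centimetres

2.5e-06° × 110600 m/° = 0.2765 m.
That is 0.2765 m = 27.65 cm.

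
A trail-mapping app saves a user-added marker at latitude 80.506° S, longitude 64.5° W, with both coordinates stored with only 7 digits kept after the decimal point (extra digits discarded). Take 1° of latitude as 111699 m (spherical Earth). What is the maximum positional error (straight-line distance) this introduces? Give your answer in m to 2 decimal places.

0.01 m

Truncating at 7 decimal places can drop up to a full unit in the last place, so each coordinate may be off by as much as 1e-07°.
North–south component: 1e-07° × 111699 = 0.0111699 m.
East–west component at 80.506°: 1e-07° × 111699 × cos 80.506° ≈ 1e-07 × 18424.1 ≈ 0.00184241 m.
The two errors are perpendicular, so the maximum displacement is √(0.0111699² + 0.00184241²) ≈ 0.0113208 m.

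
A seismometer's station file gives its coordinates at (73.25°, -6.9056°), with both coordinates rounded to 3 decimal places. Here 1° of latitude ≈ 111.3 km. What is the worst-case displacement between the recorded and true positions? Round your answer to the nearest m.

Rounding to 3 decimal places leaves each coordinate within ±0.0005° of the true value.
North–south component: 0.0005° × 111300 = 55.65 m.
East–west component at 73.25°: 0.0005° × 111300 × cos 73.25° ≈ 0.0005 × 32076.2 ≈ 16.0381 m.
Combining orthogonally: (55.65² + 16.0381²)^½ ≈ 57.915 m.

58 m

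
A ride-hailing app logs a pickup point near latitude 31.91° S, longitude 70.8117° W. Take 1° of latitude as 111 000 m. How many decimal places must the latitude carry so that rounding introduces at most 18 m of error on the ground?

4 decimal places

One degree of latitude covers 111000 m.
With N decimal places the half-ulp bound is 0.5·10⁻ᴺ°, or 0.5·10⁻ᴺ × 111000 m on the ground.
Setting 55500 × 10⁻ᴺ ≤ 18 gives 10ᴺ ≥ 3083, i.e. N ≥ 3.49.
At 3 places the error can reach 55.5 m, but 4 places keeps it to 5.55 m.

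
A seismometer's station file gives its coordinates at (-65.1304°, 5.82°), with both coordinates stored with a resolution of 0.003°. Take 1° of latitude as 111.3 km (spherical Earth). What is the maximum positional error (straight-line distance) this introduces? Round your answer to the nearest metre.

181 metres

With a 0.003° grid the true value lies within half a step, ±0.003°/2 = ±0.0015°, of the stored one.
Latitude error → 0.0015 × 111300 = 166.95 m along the meridian.
E–W at 65.1304°: 0.0015° × 111300 × cos 65.1304° = 0.0015 × 111300 × 0.4206 ≈ 70.2116 m.
Combining orthogonally: (166.95² + 70.2116²)^½ ≈ 181.113 m.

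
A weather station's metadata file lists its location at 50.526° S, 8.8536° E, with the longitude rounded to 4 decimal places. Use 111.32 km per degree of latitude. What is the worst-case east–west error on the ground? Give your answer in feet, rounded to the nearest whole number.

12 feet

Rounding to 4 decimal places leaves the longitude within ±5e-05° of the true value.
One degree of longitude at 50.526° is 111320 × cos 50.526° ≈ 111320 × 0.6357 = 70769.2 m.
So at most 5e-05° × 70769.2 ≈ 3.53846 m east–west.
Converting: 3.53846 m × 3.2808 ft/m ≈ 11.609 ft.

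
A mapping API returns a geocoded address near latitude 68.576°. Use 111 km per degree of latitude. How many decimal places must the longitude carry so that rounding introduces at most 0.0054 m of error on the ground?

7

At 68.576° one degree of longitude covers 111000 × cos 68.576° ≈ 111000 × 0.3653 ≈ 40544.6 m.
N decimal places → at most half a unit in the last place, 0.5 × 10⁻ᴺ° = 40544.6/2 × 10⁻ᴺ m.
Need 0.5 × 40544.6 × 10⁻ᴺ ≤ 0.0054 → 10⁻ᴺ ≤ 2.664e-07, so N ≥ 6.57.
So 7 decimal places suffice (0.00203 m); 6 would allow up to 0.0203 m.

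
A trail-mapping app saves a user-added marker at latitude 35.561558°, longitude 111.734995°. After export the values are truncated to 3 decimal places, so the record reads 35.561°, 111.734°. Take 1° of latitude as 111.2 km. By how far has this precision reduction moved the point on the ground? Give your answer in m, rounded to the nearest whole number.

109 m

The latitude changed by +0.000558° and the longitude by +0.000995°.
N–S: 0.000558° × 111200 m/° = 62.0496 m.
East–west at this latitude: 0.000995° × 111200 × cos 35.561° ≈ 0.000995 × 90460.8 = 90.0085 m.
Combined displacement = (62.0496² + 90.0085²)^½ ≈ 109.324 m.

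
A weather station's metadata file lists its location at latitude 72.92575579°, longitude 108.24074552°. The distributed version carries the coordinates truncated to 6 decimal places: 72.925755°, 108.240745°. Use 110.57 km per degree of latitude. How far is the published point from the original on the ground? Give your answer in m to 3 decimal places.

0.089 m

The latitude changed by +0.00000079° and the longitude by +0.00000052°.
North–south shift: 0.00000079 × 110570 = 0.0873503 m.
E–W at 72.9258°: 0.00000052° × 110570 × cos 72.9258° = 0.00000052 × 110570 × 0.2936 ≈ 0.0168816 m.
Hypotenuse of the two orthogonal shifts: √(0.0873503² + 0.0168816²) = 0.0889666 m.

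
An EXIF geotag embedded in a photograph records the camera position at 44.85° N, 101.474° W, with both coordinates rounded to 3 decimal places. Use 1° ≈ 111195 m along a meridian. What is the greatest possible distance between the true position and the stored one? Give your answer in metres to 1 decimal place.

Rounding to 3 decimal places leaves each coordinate within ±0.0005° of the true value.
North–south component: 0.0005° × 111195 = 55.5975 m.
East–west component at 44.85°: 0.0005° × 111195 × cos 44.85° ≈ 0.0005 × 78832.3 ≈ 39.4162 m.
The two errors are perpendicular, so the maximum displacement is √(55.5975² + 39.4162²) ≈ 68.1521 m.

68.2 metres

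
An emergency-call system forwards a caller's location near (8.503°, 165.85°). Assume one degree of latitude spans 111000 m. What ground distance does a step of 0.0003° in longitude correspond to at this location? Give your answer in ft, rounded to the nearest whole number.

108 ft

At 8.503° a degree of longitude is 111000 × cos 8.503° ≈ 109780 m, so 0.0003° corresponds to 32.934 m.
In feet: 32.934 m ÷ 0.3048 ≈ 108.05 ft.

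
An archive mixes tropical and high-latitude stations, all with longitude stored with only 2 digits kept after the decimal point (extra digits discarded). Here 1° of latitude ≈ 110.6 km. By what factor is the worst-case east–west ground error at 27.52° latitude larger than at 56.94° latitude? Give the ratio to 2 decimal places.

1.63

Truncating at 2 decimal places can drop up to a full unit in the last place, so the longitude may be off by as much as 0.01°.
Error at 27.52° = 0.01° × 110600 × cos 27.52° ≈ 1106 × 0.8868 = 980.86 m.
Error at 56.94° = 0.01° × 110600 × cos 56.94° ≈ 1106 × 0.5455 = 603.34 m.
Ratio: 980.86 / 603.34 = cos 27.52° / cos 56.94° ≈ 1.6257.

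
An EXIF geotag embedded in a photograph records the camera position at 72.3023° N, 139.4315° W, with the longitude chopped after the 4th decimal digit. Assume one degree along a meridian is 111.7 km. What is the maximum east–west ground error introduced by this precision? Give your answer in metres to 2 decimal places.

3.40 metres

Truncating at 4 decimal places can drop up to a full unit in the last place, so the longitude may be off by as much as 0.0001°.
Parallels shrink by cos φ, so at 72.3023° a degree of longitude is 111700 × 0.3040 ≈ 33956.2 m.
East–west error: 0.0001° × 33956.2 m/° ≈ 3.39562 m.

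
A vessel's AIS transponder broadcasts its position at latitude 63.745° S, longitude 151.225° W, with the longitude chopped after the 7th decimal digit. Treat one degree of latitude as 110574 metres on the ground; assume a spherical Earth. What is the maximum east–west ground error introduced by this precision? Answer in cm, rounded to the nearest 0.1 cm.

Truncating at 7 decimal places can drop up to a full unit in the last place, so the longitude may be off by as much as 1e-07°.
At latitude 63.745° a degree of longitude spans 110574 m × cos 63.745° = 110574 × 0.4424 ≈ 48914.3 m.
Maximum E–W displacement: 1e-07 × 48914.3 = 0.00489143 m.
That is 0.00489143 m = 0.48914 cm.

0.5 cm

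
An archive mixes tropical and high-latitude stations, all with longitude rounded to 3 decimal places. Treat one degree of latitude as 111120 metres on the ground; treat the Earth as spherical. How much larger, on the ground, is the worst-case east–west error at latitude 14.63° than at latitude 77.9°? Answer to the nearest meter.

42 meters

Rounding to 3 decimal places leaves the longitude within ±0.0005° of the true value.
At 14.63°: 0.0005° × 111120 × cos 14.63° = 0.0005 × 111120 × 0.9676 ≈ 53.759 m.
At 77.9°: 0.0005° × 111120 × cos 77.9° = 0.0005 × 111120 × 0.2096 ≈ 11.646 m.
Difference: 53.759 − 11.646 = 42.112 m.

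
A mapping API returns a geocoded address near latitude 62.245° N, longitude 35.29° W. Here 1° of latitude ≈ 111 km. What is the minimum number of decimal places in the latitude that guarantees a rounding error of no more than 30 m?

One degree of latitude covers 111000 m.
N decimal places → at most half a unit in the last place, 0.5 × 10⁻ᴺ° = 111000/2 × 10⁻ᴺ m.
Need 0.5 × 111000 × 10⁻ᴺ ≤ 30 → 10⁻ᴺ ≤ 5.405e-04, so N ≥ 3.27.
So 4 decimal places suffice (5.55 m); 3 would allow up to 55.5 m.

4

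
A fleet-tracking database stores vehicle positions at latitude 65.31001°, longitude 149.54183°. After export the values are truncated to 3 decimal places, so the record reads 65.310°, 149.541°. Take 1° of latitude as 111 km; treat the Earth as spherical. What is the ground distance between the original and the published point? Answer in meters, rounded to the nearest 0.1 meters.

38.5 meters

The latitude changed by +0.00001° and the longitude by +0.00083°.
N–S: 0.00001° × 111000 m/° = 1.11 m.
E–W at 65.31°: 0.00083° × 111000 × cos 65.31° = 0.00083 × 111000 × 0.4177 ≈ 38.4835 m.
Hypotenuse of the two orthogonal shifts: √(1.11² + 38.4835²) = 38.4995 m.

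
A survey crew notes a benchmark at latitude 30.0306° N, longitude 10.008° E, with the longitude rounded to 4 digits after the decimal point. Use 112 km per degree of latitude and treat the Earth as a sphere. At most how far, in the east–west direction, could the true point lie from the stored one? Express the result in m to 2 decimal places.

Rounding to 4 decimal places leaves the longitude within ±5e-05° of the true value.
At latitude 30.0306° a degree of longitude spans 112000 m × cos 30.0306° = 112000 × 0.8658 ≈ 96964.9 m.
So at most 5e-05° × 96964.9 ≈ 4.84825 m east–west.

4.85 m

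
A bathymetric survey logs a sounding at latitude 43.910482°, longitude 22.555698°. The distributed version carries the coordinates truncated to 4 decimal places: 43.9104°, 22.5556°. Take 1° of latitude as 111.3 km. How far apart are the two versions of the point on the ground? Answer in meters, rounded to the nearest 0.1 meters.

12.0 meters

Δlat = 43.910482 − 43.9104 = +0.000082°; Δlon = 22.555698 − 22.5556 = +0.000098°.
N–S: 0.000082° × 111300 m/° = 9.1266 m.
East–west at this latitude: 0.000098° × 111300 × cos 43.9104° ≈ 0.000098 × 80183.3 = 7.85797 m.
Combined displacement = (9.1266² + 7.85797²)^½ ≈ 12.0434 m.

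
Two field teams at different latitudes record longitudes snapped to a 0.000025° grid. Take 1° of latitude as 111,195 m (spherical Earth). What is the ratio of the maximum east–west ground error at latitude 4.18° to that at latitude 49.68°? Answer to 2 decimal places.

With a 0.000025° grid the true value lies within half a step, ±0.000025°/2 = ±1.25e-05°, of the stored one.
At 4.18°: 1.25e-05° × 111195 × cos 4.18° = 1.25e-05 × 111195 × 0.9973 ≈ 1.3862 m.
Error at 49.68° = 1.25e-05° × 111195 × cos 49.68° ≈ 1.3899 × 0.6471 = 0.89937 m.
Ratio: 1.3862 / 0.89937 = cos 4.18° / cos 49.68° ≈ 1.5414.

1.54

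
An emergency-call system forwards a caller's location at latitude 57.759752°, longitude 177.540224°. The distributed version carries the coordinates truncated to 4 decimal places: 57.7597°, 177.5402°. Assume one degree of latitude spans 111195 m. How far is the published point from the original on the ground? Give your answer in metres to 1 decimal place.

6.0 metres

The latitude changed by +0.000052° and the longitude by +0.000024°.
N–S: 0.000052° × 111195 m/° = 5.78214 m.
E–W at 57.7597°: 0.000024° × 111195 × cos 57.7597° = 0.000024 × 111195 × 0.5335 ≈ 1.42366 m.
Distance: √(5.78214² + 1.42366²) ≈ 5.95483 m.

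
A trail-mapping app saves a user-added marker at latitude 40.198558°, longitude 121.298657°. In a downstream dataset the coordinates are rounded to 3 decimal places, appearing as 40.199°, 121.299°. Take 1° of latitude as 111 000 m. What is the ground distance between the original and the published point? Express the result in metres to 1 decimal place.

Δlat = 40.198558 − 40.199 = -0.000442°; Δlon = 121.298657 − 121.299 = -0.000343°.
N–S: -0.000442° × 111000 m/° = -49.062 m.
E–W at 40.199°: -0.000343° × 111000 × cos 40.199° = -0.000343 × 111000 × 0.7638 ≈ -29.0804 m.
Hypotenuse of the two orthogonal shifts: √(49.062² + 29.0804²) = 57.0329 m.

57.0 metres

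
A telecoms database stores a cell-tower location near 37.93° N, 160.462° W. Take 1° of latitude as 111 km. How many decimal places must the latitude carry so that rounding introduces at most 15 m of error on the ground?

One degree of latitude covers 111000 m.
N decimal places → at most half a unit in the last place, 0.5 × 10⁻ᴺ° = 111000/2 × 10⁻ᴺ m.
Need 0.5 × 111000 × 10⁻ᴺ ≤ 15 → 10⁻ᴺ ≤ 2.703e-04, so N ≥ 3.57.
So 4 decimal places suffice (5.55 m); 3 would allow up to 55.5 m.

4 decimal places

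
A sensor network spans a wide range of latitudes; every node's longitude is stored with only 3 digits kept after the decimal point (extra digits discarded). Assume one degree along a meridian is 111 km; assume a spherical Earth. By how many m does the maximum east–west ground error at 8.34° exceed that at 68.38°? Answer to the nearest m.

69 m

Truncating at 3 decimal places can drop up to a full unit in the last place, so the longitude may be off by as much as 0.001°.
Error at 8.34° = 0.001° × 111000 × cos 8.34° ≈ 111 × 0.9894 = 109.83 m.
Error at 68.38° = 0.001° × 111000 × cos 68.38° ≈ 111 × 0.3684 = 40.898 m.
So the lower-latitude error exceeds the higher by 109.83 − 40.898 = 68.928 m.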